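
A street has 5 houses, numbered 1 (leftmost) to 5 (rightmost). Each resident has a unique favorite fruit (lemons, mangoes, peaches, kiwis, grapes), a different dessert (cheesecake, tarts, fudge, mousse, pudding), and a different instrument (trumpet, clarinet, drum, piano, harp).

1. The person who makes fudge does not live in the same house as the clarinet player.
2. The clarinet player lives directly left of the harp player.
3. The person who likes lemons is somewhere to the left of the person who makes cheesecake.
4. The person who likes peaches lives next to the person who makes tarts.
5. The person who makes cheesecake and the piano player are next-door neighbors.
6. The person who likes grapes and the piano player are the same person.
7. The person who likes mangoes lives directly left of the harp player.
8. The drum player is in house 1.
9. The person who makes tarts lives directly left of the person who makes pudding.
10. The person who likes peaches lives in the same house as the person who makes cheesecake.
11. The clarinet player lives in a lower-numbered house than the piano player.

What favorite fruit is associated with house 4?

Clue 8: the drum player is in house 1.
The person who likes grapes is narrowed to house 3 or 4 or 5; consider each.
Placing it in house 3 and house 5 leads to a contradiction, so it's in house 4.
Clue 6 places the piano player in house 4.
The clarinet player is in house 2 (clue 2).
Clue 2 places the harp player in house 3.
From clue 7, the person who likes mangoes must be in house 2.
House 5 instrument: only trumpet fits.
The person who likes lemons is narrowed to house 1 or 3; consider each.
Placing it in house 3 leads to a contradiction, so it's in house 1.
The person who likes kiwis is narrowed to house 3 or 5; consider each.
Placing it in house 3 leads to a contradiction, so it's in house 5.
House 3 favorite fruit: only peaches fits.
Clue 10 places the person who makes cheesecake in house 3.
House 5 dessert: only pudding fits.
The person who makes tarts is in house 4 (clue 9).
House 1 dessert: only fudge fits.
So house 2 gets mousse for dessert.
So: house 1 = lemons/fudge/drum, house 2 = mangoes/mousse/clarinet, house 3 = peaches/cheesecake/harp, house 4 = grapes/tarts/piano, house 5 = kiwis/pudding/trumpet.

grapes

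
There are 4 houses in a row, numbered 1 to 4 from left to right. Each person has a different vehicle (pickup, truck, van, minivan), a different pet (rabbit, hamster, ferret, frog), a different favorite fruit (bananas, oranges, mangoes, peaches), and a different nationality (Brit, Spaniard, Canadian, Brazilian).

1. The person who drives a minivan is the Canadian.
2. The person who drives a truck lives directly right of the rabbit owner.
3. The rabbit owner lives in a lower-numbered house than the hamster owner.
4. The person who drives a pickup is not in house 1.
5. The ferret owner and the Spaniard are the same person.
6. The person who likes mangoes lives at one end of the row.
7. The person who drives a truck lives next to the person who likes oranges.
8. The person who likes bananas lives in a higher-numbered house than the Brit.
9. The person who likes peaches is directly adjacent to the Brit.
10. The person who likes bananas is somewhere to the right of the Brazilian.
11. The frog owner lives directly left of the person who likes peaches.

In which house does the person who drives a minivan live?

The person who likes mangoes is narrowed to house 1 or 4; consider each.
Placing it in house 4 leads to a contradiction, so it's in house 1.
The person who drives a pickup is narrowed to house 2 or 3 or 4; consider each.
Placing it in house 3 and house 4 leads to a contradiction, so it's in house 2.
The person who drives a truck is narrowed to house 3 or 4; consider each.
Placing it in house 4 leads to a contradiction, so it's in house 3.
Clue 2: the rabbit owner is in house 2.
House 3 favorite fruit: only bananas fits.
Clue 9 places the person who likes peaches in house 2.
Clue 9 places the Brit in house 1.
The frog owner is in house 1 (clue 11).
The only favorite fruit still possible for house 4 is oranges.
House 2's nationality must be Brazilian (nothing else left).
That leaves Spaniard as the nationality for house 3.
House 4's nationality must be Canadian (nothing else left).
Clue 1 places the person who drives a minivan in house 4.
The ferret owner is in house 3 (clue 5).
The only vehicle still possible for house 1 is van.
The only pet still possible for house 4 is hamster.
So: house 1 = van/frog/mangoes/Brit, house 2 = pickup/rabbit/peaches/Brazilian, house 3 = truck/ferret/bananas/Spaniard, house 4 = minivan/hamster/oranges/Canadian.

4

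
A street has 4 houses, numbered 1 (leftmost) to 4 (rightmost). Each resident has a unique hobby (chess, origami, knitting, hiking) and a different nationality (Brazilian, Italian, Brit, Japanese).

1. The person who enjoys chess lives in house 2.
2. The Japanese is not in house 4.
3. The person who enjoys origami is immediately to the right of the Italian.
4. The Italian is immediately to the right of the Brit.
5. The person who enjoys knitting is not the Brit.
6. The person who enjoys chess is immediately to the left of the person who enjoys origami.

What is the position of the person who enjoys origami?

By clue 1, the person who enjoys chess is in house 2.
From clue 6, the person who enjoys origami must be in house 3.
The only nationality still possible for house 4 is Brazilian.
Clue 3: the Italian is in house 2.
Clue 4 places the Brit in house 1.
Clue 5 places the person who enjoys knitting in house 4.
The only hobby still possible for house 1 is hiking.
House 3's nationality must be Japanese (nothing else left).
So: house 1 = hiking/Brit, house 2 = chess/Italian, house 3 = origami/Japanese, house 4 = knitting/Brazilian.

3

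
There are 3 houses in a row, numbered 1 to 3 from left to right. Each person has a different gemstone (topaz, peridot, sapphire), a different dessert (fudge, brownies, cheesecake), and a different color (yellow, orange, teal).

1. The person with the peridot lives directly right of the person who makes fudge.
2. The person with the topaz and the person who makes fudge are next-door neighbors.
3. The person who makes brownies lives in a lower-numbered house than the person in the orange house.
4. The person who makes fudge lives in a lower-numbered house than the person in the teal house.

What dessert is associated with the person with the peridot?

cheesecake

House 3's dessert must be cheesecake (nothing else left).
House 1's color must be yellow (nothing else left).
The person with the peridot is narrowed to house 2 or 3; consider each.
Placing it in house 2 leads to a contradiction, so it's in house 3.
By clue 1, the person who makes fudge is in house 2.
From clue 4, the person in the teal house must be in house 3.
House 2 gemstone: only sapphire fits.
The only dessert still possible for house 1 is brownies.
That leaves orange as the color for house 2.
So house 1 gets topaz for gemstone.
So: house 1 = topaz/brownies/yellow, house 2 = sapphire/fudge/orange, house 3 = peridot/cheesecake/teal.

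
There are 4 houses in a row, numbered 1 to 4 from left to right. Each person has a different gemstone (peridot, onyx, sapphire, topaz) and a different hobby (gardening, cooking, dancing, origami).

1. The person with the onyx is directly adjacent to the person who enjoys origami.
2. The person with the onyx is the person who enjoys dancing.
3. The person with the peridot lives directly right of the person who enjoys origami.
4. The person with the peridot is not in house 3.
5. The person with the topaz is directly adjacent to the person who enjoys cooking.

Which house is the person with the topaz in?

3

The person with the onyx is narrowed to house 2 or 4; consider each.
Placing it in house 4 leads to a contradiction, so it's in house 2.
From clue 2, the person who enjoys dancing must be in house 2.
By clue 3, the person who enjoys origami is in house 3.
So house 1 gets sapphire for gemstone.
House 3 gemstone: only topaz fits.
So house 4 gets peridot for gemstone.
House 1's hobby must be gardening (nothing else left).
That leaves cooking as the hobby for house 4.
So: house 1 = sapphire/gardening, house 2 = onyx/dancing, house 3 = topaz/origami, house 4 = peridot/cooking.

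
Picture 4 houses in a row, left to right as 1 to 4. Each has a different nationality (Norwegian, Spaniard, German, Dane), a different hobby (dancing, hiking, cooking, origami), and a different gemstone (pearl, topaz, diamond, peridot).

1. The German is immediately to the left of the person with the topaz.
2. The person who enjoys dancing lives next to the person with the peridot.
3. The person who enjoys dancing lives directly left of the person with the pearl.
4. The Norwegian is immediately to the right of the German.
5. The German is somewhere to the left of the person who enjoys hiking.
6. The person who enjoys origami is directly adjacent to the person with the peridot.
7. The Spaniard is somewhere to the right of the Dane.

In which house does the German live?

The Dane is narrowed to house 1 or 2 or 3; consider each.
Placing it in house 2 and house 3 leads to a contradiction, so it's in house 1.
The German is narrowed to house 2 or 3; consider each.
Placing it in house 3 leads to a contradiction, so it's in house 2.
The person with the topaz is in house 3 (clue 1).
The Norwegian is in house 3 (clue 4).
The only nationality still possible for house 4 is Spaniard.
So house 2 gets cooking for hobby.
That leaves hiking as the hobby for house 4.
That leaves diamond as the gemstone for house 1.
The person who enjoys dancing is narrowed to house 1 or 3; consider each.
Placing it in house 1 leads to a contradiction, so it's in house 3.
The person with the pearl is in house 4 (clue 3).
The only hobby still possible for house 1 is origami.
So house 2 gets peridot for gemstone.
So: house 1 = Dane/origami/diamond, house 2 = German/cooking/peridot, house 3 = Norwegian/dancing/topaz, house 4 = Spaniard/hiking/pearl.

2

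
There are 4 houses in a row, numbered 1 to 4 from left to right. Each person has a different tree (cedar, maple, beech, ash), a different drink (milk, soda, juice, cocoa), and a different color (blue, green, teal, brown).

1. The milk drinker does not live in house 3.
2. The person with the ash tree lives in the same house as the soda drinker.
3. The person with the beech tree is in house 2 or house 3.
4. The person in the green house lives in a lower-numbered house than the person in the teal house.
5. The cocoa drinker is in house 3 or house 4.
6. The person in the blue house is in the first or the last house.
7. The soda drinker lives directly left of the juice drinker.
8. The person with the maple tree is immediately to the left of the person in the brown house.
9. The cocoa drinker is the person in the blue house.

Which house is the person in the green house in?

From clue 9, the cocoa drinker must be in house 4.
Clue 9 places the person in the blue house in house 4.
The only color still possible for house 1 is green.
That leaves cedar as the tree for house 4.
That leaves juice as the drink for house 3.
The soda drinker is in house 2 (clue 7).
So house 3 gets beech for tree.
House 1 drink: only milk fits.
Clue 2: the person with the ash tree is in house 2.
House 1 tree: only maple fits.
From clue 8, the person in the brown house must be in house 2.
House 3's color must be teal (nothing else left).
So: house 1 = maple/milk/green, house 2 = ash/soda/brown, house 3 = beech/juice/teal, house 4 = cedar/cocoa/blue.

1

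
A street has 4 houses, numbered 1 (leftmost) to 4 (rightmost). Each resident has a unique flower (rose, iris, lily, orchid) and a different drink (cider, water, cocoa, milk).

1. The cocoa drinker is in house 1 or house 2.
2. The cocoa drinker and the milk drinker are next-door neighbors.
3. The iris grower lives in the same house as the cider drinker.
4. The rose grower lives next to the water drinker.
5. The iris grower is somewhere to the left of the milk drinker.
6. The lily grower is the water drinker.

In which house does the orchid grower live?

The only drink still possible for house 4 is water.
The rose grower is in house 3 (clue 4).
Clue 6 places the lily grower in house 4.
The only drink still possible for house 3 is milk.
The cocoa drinker is in house 2 (clue 2).
House 1's drink must be cider (nothing else left).
The iris grower is in house 1 (clue 3).
House 2's flower must be orchid (nothing else left).
So: house 1 = iris/cider, house 2 = orchid/cocoa, house 3 = rose/milk, house 4 = lily/water.

2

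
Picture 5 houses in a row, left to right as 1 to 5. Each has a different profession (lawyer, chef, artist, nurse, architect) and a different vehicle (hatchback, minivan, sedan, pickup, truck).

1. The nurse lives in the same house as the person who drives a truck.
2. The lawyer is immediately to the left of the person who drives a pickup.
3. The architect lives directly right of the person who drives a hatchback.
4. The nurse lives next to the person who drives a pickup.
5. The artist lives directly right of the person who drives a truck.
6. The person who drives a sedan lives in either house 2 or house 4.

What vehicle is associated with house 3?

truck

The person who drives a sedan is narrowed to house 2 or 4; consider each.
Placing it in house 2 leads to a contradiction, so it's in house 4.
House 5 profession: only chef fits.
So house 5 gets minivan for vehicle.
The lawyer is narrowed to house 1 or 2; consider each.
Placing it in house 2 leads to a contradiction, so it's in house 1.
Clue 2: the person who drives a pickup is in house 2.
So house 3 gets nurse for profession.
The person who drives a truck is in house 3 (clue 1).
From clue 5, the artist must be in house 4.
House 2 profession: only architect fits.
The only vehicle still possible for house 1 is hatchback.
So: house 1 = lawyer/hatchback, house 2 = architect/pickup, house 3 = nurse/truck, house 4 = artist/sedan, house 5 = chef/minivan.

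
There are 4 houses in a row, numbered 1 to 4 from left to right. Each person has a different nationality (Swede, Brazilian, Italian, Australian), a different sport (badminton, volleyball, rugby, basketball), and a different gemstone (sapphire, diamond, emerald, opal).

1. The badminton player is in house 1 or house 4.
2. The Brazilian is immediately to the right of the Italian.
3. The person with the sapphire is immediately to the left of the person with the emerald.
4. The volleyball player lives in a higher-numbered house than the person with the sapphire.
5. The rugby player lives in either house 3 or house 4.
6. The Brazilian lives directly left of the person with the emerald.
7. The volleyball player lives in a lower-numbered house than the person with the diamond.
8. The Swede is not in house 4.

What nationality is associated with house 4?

That leaves Australian as the nationality for house 4.
By clue 4, the volleyball player is in house 3.
By clue 4, the person with the sapphire is in house 2.
Clue 7: the person with the diamond is in house 4.
The only sport still possible for house 2 is basketball.
So house 4 gets rugby for sport.
So house 1 gets opal for gemstone.
House 3 gemstone: only emerald fits.
Clue 6: the Brazilian is in house 2.
House 1's nationality must be Italian (nothing else left).
The only nationality still possible for house 3 is Swede.
That leaves badminton as the sport for house 1.
So: house 1 = Italian/badminton/opal, house 2 = Brazilian/basketball/sapphire, house 3 = Swede/volleyball/emerald, house 4 = Australian/rugby/diamond.

Australian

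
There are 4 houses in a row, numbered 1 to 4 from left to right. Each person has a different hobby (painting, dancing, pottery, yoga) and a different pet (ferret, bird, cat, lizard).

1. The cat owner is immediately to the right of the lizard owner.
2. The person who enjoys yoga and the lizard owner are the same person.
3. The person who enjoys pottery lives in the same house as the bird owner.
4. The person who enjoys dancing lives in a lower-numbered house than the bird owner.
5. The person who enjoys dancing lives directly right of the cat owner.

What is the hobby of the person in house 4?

pottery

By clue 5, the person who enjoys dancing is in house 3.
Clue 5 places the cat owner in house 2.
The lizard owner is in house 1 (clue 1).
From clue 2, the person who enjoys yoga must be in house 1.
By clue 3, the person who enjoys pottery is in house 4.
Clue 3 places the bird owner in house 4.
That leaves painting as the hobby for house 2.
So house 3 gets ferret for pet.
So: house 1 = yoga/lizard, house 2 = painting/cat, house 3 = dancing/ferret, house 4 = pottery/bird.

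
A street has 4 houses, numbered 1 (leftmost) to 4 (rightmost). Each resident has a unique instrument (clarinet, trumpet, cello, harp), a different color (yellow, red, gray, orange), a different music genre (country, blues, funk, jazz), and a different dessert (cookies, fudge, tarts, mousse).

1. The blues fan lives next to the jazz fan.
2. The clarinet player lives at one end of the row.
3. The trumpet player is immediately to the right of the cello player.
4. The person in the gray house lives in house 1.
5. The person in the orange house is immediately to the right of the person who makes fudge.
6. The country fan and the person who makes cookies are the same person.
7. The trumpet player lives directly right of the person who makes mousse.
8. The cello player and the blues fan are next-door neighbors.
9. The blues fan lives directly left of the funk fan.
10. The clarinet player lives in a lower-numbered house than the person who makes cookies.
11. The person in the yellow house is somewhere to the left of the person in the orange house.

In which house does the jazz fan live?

1

From clue 4, the person in the gray house must be in house 1.
Clue 10: the clarinet player is in house 1.
House 1 dessert: only tarts fits.
House 4 dessert: only cookies fits.
From clue 6, the country fan must be in house 4.
The cello player is narrowed to house 2 or 3; consider each.
Placing it in house 2 leads to a contradiction, so it's in house 3.
By clue 3, the trumpet player is in house 4.
By clue 7, the person who makes mousse is in house 3.
From clue 8, the blues fan must be in house 2.
Clue 9: the funk fan is in house 3.
So house 2 gets harp for instrument.
So house 1 gets jazz for music genre.
The only dessert still possible for house 2 is fudge.
Clue 5 places the person in the orange house in house 3.
From clue 11, the person in the yellow house must be in house 2.
So house 4 gets red for color.
So: house 1 = clarinet/gray/jazz/tarts, house 2 = harp/yellow/blues/fudge, house 3 = cello/orange/funk/mousse, house 4 = trumpet/red/country/cookies.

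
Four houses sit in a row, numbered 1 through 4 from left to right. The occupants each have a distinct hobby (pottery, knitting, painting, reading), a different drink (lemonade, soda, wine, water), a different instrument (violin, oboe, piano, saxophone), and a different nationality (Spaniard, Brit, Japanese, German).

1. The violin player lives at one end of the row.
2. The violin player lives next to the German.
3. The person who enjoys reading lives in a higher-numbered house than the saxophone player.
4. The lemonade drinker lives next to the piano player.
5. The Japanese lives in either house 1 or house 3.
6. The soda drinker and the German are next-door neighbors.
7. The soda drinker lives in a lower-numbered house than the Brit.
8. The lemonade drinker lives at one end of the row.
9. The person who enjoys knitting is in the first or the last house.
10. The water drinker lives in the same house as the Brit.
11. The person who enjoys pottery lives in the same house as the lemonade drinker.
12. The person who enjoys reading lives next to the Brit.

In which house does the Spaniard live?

The person who enjoys knitting is narrowed to house 1 or 4; consider each.
Placing it in house 1 leads to a contradiction, so it's in house 4.
Clue 11 places the lemonade drinker in house 1.
House 1's hobby must be pottery (nothing else left).
From clue 4, the piano player must be in house 2.
House 1 instrument: only saxophone fits.
House 3 instrument: only oboe fits.
House 4's instrument must be violin (nothing else left).
The German is in house 3 (clue 2).
The soda drinker is in house 2 (clue 6).
House 2's nationality must be Spaniard (nothing else left).
That leaves Brit as the nationality for house 4.
Clue 10: the water drinker is in house 4.
From clue 12, the person who enjoys reading must be in house 3.
So house 2 gets painting for hobby.
So house 3 gets wine for drink.
House 1's nationality must be Japanese (nothing else left).
So: house 1 = pottery/lemonade/saxophone/Japanese, house 2 = painting/soda/piano/Spaniard, house 3 = reading/wine/oboe/German, house 4 = knitting/water/violin/Brit.

2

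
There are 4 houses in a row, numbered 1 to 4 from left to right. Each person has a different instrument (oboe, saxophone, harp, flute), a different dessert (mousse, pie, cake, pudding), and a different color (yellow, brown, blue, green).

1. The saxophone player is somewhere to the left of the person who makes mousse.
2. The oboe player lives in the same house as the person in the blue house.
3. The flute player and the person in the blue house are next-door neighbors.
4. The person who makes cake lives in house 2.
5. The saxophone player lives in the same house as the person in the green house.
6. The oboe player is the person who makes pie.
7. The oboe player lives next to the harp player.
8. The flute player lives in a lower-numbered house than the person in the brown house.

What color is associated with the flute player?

From clue 4, the person who makes cake must be in house 2.
The flute player is narrowed to house 2 or 3; consider each.
Placing it in house 3 leads to a contradiction, so it's in house 2.
The oboe player is in house 3 (clue 7).
Clue 7 places the harp player in house 4.
That leaves saxophone as the instrument for house 1.
House 2 color: only yellow fits.
House 4's color must be brown (nothing else left).
From clue 2, the person in the blue house must be in house 3.
Clue 5: the person in the green house is in house 1.
Clue 6 places the person who makes pie in house 3.
So house 1 gets pudding for dessert.
House 4 dessert: only mousse fits.
So: house 1 = saxophone/pudding/green, house 2 = flute/cake/yellow, house 3 = oboe/pie/blue, house 4 = harp/mousse/brown.

yellow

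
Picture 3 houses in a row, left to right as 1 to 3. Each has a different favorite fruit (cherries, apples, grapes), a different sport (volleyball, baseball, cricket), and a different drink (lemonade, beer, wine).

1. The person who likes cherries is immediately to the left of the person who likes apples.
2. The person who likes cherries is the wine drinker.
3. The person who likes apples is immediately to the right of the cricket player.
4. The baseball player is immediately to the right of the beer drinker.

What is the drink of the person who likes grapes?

So house 3 gets lemonade for drink.
The person who likes apples is narrowed to house 2 or 3; consider each.
Placing it in house 3 leads to a contradiction, so it's in house 2.
Clue 1: the person who likes cherries is in house 1.
By clue 2, the wine drinker is in house 1.
Clue 3: the cricket player is in house 1.
House 3 favorite fruit: only grapes fits.
That leaves beer as the drink for house 2.
Clue 4: the baseball player is in house 3.
So house 2 gets volleyball for sport.
So: house 1 = cherries/cricket/wine, house 2 = apples/volleyball/beer, house 3 = grapes/baseball/lemonade.

lemonade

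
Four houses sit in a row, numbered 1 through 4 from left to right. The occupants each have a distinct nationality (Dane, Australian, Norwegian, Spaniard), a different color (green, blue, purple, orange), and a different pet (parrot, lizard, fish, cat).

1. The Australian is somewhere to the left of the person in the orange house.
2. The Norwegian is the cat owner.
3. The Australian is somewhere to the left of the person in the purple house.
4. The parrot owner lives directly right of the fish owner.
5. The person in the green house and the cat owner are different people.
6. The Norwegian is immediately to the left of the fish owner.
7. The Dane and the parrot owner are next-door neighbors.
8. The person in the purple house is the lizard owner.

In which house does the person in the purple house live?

House 1 pet: only cat fits.
Clue 2 places the Norwegian in house 1.
By clue 6, the fish owner is in house 2.
That leaves blue as the color for house 1.
The parrot owner is in house 3 (clue 4).
The only color still possible for house 2 is green.
House 4 pet: only lizard fits.
Clue 8: the person in the purple house is in house 4.
House 3's color must be orange (nothing else left).
From clue 1, the Australian must be in house 2.
So house 3 gets Spaniard for nationality.
That leaves Dane as the nationality for house 4.
So: house 1 = Norwegian/blue/cat, house 2 = Australian/green/fish, house 3 = Spaniard/orange/parrot, house 4 = Dane/purple/lizard.

4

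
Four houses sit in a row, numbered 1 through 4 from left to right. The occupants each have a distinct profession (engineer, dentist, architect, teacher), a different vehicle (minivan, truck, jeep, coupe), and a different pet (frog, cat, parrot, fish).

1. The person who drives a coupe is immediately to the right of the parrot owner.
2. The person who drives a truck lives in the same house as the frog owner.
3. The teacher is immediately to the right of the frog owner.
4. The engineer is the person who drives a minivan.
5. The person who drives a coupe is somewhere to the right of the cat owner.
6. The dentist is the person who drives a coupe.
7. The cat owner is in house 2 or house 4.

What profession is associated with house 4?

dentist

The cat owner is in house 2 (clue 7).
House 4 pet: only fish fits.
The person who drives a coupe is in house 4 (clue 5).
Clue 6: the dentist is in house 4.
That leaves teacher as the profession for house 2.
From clue 1, the parrot owner must be in house 3.
Clue 3: the frog owner is in house 1.
So house 2 gets jeep for vehicle.
The person who drives a truck is in house 1 (clue 2).
House 3 vehicle: only minivan fits.
The engineer is in house 3 (clue 4).
The only profession still possible for house 1 is architect.
So: house 1 = architect/truck/frog, house 2 = teacher/jeep/cat, house 3 = engineer/minivan/parrot, house 4 = dentist/coupe/fish.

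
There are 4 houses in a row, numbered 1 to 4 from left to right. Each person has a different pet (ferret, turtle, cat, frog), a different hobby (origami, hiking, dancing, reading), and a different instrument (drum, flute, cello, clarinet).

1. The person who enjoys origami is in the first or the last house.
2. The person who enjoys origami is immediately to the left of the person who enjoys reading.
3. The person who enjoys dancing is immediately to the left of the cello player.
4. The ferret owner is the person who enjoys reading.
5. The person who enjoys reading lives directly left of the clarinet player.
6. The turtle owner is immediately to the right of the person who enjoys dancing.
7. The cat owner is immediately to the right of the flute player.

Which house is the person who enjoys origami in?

1

Clue 2 places the person who enjoys origami in house 1.
Clue 2: the person who enjoys reading is in house 2.
Clue 4 places the ferret owner in house 2.
The clarinet player is in house 3 (clue 5).
The only pet still possible for house 1 is frog.
House 4 hobby: only hiking fits.
Clue 3: the cello player is in house 4.
Clue 6: the turtle owner is in house 4.
The cat owner is in house 3 (clue 7).
Clue 7 places the flute player in house 2.
House 3 hobby: only dancing fits.
House 1 instrument: only drum fits.
So: house 1 = frog/origami/drum, house 2 = ferret/reading/flute, house 3 = cat/dancing/clarinet, house 4 = turtle/hiking/cello.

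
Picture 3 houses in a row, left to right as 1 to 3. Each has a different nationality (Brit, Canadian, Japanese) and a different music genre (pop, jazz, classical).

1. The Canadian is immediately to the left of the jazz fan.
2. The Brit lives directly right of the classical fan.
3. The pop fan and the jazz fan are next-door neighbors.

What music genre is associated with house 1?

classical

The Brit is narrowed to house 2 or 3; consider each.
Placing it in house 3 leads to a contradiction, so it's in house 2.
Clue 2: the classical fan is in house 1.
House 1's nationality must be Canadian (nothing else left).
House 3 nationality: only Japanese fits.
Clue 1: the jazz fan is in house 2.
Clue 3: the pop fan is in house 3.
So: house 1 = Canadian/classical, house 2 = Brit/jazz, house 3 = Japanese/pop.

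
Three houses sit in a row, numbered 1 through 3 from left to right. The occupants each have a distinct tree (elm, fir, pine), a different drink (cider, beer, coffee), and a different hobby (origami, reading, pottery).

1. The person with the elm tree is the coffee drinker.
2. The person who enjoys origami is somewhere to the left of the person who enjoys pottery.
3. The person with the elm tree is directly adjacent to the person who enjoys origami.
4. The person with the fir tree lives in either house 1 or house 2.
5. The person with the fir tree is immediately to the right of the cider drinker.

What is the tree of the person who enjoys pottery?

By clue 5, the person with the fir tree is in house 2.
By clue 5, the cider drinker is in house 1.
Clue 1 places the person with the elm tree in house 3.
By clue 1, the coffee drinker is in house 3.
Clue 3 places the person who enjoys origami in house 2.
So house 1 gets pine for tree.
House 2's drink must be beer (nothing else left).
House 1's hobby must be reading (nothing else left).
So house 3 gets pottery for hobby.
So: house 1 = pine/cider/reading, house 2 = fir/beer/origami, house 3 = elm/coffee/pottery.

elm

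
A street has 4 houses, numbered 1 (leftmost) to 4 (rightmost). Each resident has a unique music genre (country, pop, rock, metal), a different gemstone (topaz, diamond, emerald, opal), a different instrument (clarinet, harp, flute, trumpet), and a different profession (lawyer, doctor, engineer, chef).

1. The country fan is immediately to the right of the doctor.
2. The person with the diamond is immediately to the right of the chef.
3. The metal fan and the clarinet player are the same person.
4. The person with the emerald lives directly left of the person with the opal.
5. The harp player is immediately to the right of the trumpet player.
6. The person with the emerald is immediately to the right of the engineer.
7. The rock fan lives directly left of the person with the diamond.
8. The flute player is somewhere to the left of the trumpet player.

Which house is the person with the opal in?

House 1 gemstone: only topaz fits.
So house 4 gets lawyer for profession.
The person with the emerald is narrowed to house 2 or 3; consider each.
Placing it in house 2 leads to a contradiction, so it's in house 3.
By clue 4, the person with the opal is in house 4.
By clue 6, the engineer is in house 2.
That leaves diamond as the gemstone for house 2.
Clue 2: the chef is in house 1.
Clue 7 places the rock fan in house 1.
So house 3 gets doctor for profession.
The country fan is in house 4 (clue 1).
House 1 instrument: only flute fits.
The only instrument still possible for house 4 is harp.
By clue 5, the trumpet player is in house 3.
House 2's instrument must be clarinet (nothing else left).
By clue 3, the metal fan is in house 2.
House 3 music genre: only pop fits.
So: house 1 = rock/topaz/flute/chef, house 2 = metal/diamond/clarinet/engineer, house 3 = pop/emerald/trumpet/doctor, house 4 = country/opal/harp/lawyer.

4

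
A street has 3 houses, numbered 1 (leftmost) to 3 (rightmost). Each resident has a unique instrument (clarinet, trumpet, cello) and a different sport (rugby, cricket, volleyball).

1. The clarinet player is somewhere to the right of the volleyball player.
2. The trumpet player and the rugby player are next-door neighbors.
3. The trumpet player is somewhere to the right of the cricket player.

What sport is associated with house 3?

House 1's instrument must be cello (nothing else left).
The only sport still possible for house 3 is rugby.
From clue 2, the trumpet player must be in house 2.
The cricket player is in house 1 (clue 3).
The only instrument still possible for house 3 is clarinet.
House 2's sport must be volleyball (nothing else left).
So: house 1 = cello/cricket, house 2 = trumpet/volleyball, house 3 = clarinet/rugby.

rugby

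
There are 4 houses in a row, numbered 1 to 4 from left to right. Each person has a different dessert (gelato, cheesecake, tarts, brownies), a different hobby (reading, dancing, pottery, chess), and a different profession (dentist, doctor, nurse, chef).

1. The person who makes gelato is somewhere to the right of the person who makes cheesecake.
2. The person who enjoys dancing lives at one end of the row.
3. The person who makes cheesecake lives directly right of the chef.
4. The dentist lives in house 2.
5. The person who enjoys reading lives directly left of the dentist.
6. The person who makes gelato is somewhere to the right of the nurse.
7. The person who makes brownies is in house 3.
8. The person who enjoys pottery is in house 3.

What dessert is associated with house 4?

From clue 4, the dentist must be in house 2.
Clue 5: the person who enjoys reading is in house 1.
Clue 7: the person who makes brownies is in house 3.
Clue 8 places the person who enjoys pottery in house 3.
That leaves tarts as the dessert for house 1.
House 4 dessert: only gelato fits.
That leaves chess as the hobby for house 2.
So house 4 gets dancing for hobby.
So house 1 gets chef for profession.
House 4's profession must be doctor (nothing else left).
The only dessert still possible for house 2 is cheesecake.
So house 3 gets nurse for profession.
So: house 1 = tarts/reading/chef, house 2 = cheesecake/chess/dentist, house 3 = brownies/pottery/nurse, house 4 = gelato/dancing/doctor.

gelato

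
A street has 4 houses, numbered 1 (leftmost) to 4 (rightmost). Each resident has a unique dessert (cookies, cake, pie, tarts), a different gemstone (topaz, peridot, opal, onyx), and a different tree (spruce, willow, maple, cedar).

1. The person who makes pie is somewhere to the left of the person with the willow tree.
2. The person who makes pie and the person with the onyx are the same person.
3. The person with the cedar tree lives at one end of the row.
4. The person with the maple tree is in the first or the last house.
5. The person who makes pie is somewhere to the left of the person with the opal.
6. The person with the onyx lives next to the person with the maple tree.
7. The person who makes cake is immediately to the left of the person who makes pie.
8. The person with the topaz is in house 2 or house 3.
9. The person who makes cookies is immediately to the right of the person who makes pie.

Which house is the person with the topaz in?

House 1 gemstone: only peridot fits.
That leaves opal as the gemstone for house 4.
That leaves spruce as the tree for house 2.
The only tree still possible for house 3 is willow.
Clue 1: the person who makes pie is in house 2.
Clue 2 places the person with the onyx in house 2.
The person with the maple tree is in house 1 (clue 6).
From clue 7, the person who makes cake must be in house 1.
The person who makes cookies is in house 3 (clue 9).
House 4's dessert must be tarts (nothing else left).
House 3 gemstone: only topaz fits.
The only tree still possible for house 4 is cedar.
So: house 1 = cake/peridot/maple, house 2 = pie/onyx/spruce, house 3 = cookies/topaz/willow, house 4 = tarts/opal/cedar.

3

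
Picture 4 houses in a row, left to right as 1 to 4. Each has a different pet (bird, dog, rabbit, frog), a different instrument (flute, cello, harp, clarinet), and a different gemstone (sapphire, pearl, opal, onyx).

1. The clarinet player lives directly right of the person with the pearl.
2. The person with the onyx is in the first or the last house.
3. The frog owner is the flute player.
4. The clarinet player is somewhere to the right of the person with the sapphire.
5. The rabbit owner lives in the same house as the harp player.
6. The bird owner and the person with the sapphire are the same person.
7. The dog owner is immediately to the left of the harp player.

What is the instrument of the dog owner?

The person with the onyx is narrowed to house 1 or 4; consider each.
Placing it in house 1 leads to a contradiction, so it's in house 4.
The bird owner is narrowed to house 1 or 2 or 3; consider each.
Placing it in house 2 and house 3 leads to a contradiction, so it's in house 1.
From clue 6, the person with the sapphire must be in house 1.
The only instrument still possible for house 1 is cello.
That leaves flute as the instrument for house 2.
Clue 3 places the frog owner in house 2.
House 4 pet: only rabbit fits.
From clue 5, the harp player must be in house 4.
House 3's pet must be dog (nothing else left).
So house 3 gets clarinet for instrument.
Clue 1 places the person with the pearl in house 2.
House 3's gemstone must be opal (nothing else left).
So: house 1 = bird/cello/sapphire, house 2 = frog/flute/pearl, house 3 = dog/clarinet/opal, house 4 = rabbit/harp/onyx.

clarinet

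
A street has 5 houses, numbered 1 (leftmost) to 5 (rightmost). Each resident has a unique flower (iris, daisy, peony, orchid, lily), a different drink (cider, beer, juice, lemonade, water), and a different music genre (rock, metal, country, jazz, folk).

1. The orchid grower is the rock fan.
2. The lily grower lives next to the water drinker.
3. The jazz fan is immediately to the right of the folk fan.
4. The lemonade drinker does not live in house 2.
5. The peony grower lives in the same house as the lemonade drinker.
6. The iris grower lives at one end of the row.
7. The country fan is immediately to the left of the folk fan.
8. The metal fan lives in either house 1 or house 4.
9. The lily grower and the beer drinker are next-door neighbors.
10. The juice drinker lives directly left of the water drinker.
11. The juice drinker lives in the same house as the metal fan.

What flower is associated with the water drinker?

orchid

The iris grower is narrowed to house 1 or 5; consider each.
Placing it in house 5 leads to a contradiction, so it's in house 1.
The lily grower is narrowed to house 3 or 4; consider each.
Placing it in house 4 leads to a contradiction, so it's in house 3.
From clue 2, the water drinker must be in house 2.
By clue 10, the juice drinker is in house 1.
The metal fan is in house 1 (clue 11).
So house 3 gets cider for drink.
House 4's drink must be beer (nothing else left).
House 5's drink must be lemonade (nothing else left).
From clue 5, the peony grower must be in house 5.
So house 5 gets jazz for music genre.
By clue 3, the folk fan is in house 4.
Clue 7: the country fan is in house 3.
So house 2 gets rock for music genre.
The orchid grower is in house 2 (clue 1).
So house 4 gets daisy for flower.
So: house 1 = iris/juice/metal, house 2 = orchid/water/rock, house 3 = lily/cider/country, house 4 = daisy/beer/folk, house 5 = peony/lemonade/jazz.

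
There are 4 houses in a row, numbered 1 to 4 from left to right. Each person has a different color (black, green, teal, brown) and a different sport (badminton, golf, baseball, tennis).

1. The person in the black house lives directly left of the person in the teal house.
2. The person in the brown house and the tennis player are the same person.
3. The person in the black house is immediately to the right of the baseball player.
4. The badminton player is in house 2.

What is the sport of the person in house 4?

By clue 4, the badminton player is in house 2.
So house 1 gets baseball for sport.
The person in the black house is in house 2 (clue 3).
The only color still possible for house 1 is green.
Clue 1 places the person in the teal house in house 3.
The only color still possible for house 4 is brown.
By clue 2, the tennis player is in house 4.
House 3's sport must be golf (nothing else left).
So: house 1 = green/baseball, house 2 = black/badminton, house 3 = teal/golf, house 4 = brown/tennis.

tennis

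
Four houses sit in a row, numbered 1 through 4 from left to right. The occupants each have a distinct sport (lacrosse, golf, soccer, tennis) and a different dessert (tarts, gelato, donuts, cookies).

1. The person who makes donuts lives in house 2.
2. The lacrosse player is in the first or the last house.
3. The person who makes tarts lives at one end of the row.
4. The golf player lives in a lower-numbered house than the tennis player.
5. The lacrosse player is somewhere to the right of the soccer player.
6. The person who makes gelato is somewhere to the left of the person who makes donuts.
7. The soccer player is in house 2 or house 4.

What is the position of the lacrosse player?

4

From clue 1, the person who makes donuts must be in house 2.
By clue 5, the lacrosse player is in house 4.
The person who makes gelato is in house 1 (clue 6).
By clue 7, the soccer player is in house 2.
The only sport still possible for house 1 is golf.
House 3 sport: only tennis fits.
The only dessert still possible for house 3 is cookies.
House 4 dessert: only tarts fits.
So: house 1 = golf/gelato, house 2 = soccer/donuts, house 3 = tennis/cookies, house 4 = lacrosse/tarts.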